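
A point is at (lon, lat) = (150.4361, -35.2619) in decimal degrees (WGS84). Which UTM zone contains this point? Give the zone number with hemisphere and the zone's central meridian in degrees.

Zone 56S, central meridian 153°

UTM zone = ⌊(λ + 180)/6⌋ + 1; 150.4361° ∈ [150°, 156°) → zone 56.
Hemisphere: S (φ < 0).
Central meridian λ₀ = 6×56 − 183 = 153°.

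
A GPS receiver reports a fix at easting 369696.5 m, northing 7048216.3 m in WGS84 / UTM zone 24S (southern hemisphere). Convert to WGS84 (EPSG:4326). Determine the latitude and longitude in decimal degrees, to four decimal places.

lat -26.6811°, lon -40.3096°

Zone 24S: λ₀ = -39°, k₀ = 0.9996, false easting 500000 m, false northing 10000000 m.
Meridian distance M = (N − FN)/k₀ = -2952964.9 m.
Inverse transverse Mercator on WGS84 gives φ = -26.68110020°, λ = -40.30959963°.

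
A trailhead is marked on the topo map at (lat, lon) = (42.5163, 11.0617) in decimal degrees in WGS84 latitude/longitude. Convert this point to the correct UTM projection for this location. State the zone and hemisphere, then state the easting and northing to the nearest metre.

Longitude 11.0617° lies in the 6° band [6°, 12°), giving zone 32; latitude is north of the equator, so 32N.
Zone 32 central meridian λ₀ = 6×32 − 183 = 9°; Δλ = +2.0617°.
Transverse Mercator on WGS84 with k₀ = 0.9996 gives E = 669361.139 m, N = 4709162.707 m.

Zone 32N: E 669361 m, N 4709163 m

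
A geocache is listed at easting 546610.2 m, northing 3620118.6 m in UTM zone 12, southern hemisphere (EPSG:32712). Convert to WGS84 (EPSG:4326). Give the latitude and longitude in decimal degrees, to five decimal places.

Zone 12S: λ₀ = -111°, k₀ = 0.9996, false easting 500000 m, false northing 10000000 m.
Meridian distance M = (N − FN)/k₀ = -6382434.4 m.
Inverse transverse Mercator on WGS84 gives φ = -57.55900001°, λ = -110.22099975°.

lat -57.55900°, lon -110.22100°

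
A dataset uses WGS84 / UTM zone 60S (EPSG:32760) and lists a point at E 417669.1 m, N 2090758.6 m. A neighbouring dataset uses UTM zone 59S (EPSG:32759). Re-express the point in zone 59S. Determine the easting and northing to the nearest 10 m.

E 632600 m, N 2088260 m

UTM 60S → geographic: φ = -71.27150037°, λ = 174.70209909°.
UTM 59S (λ₀ = 171°) forward: E = 632596.498 m, N = 2088263.750 m.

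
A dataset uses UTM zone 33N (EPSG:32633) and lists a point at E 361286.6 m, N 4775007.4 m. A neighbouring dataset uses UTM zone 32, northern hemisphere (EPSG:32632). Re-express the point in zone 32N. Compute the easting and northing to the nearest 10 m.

E 849450 m, N 4782560 m

UTM 33N → geographic: φ = 43.11509990°, λ = 13.29500047°.
UTM 32N (λ₀ = 9°) forward: E = 849446.127 m, N = 4782557.045 m.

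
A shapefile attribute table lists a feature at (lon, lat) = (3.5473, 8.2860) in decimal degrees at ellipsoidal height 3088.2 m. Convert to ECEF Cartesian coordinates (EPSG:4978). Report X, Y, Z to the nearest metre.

X 6302951 m, Y 390728 m, Z 913537 m

WGS84: a = 6378137 m, e² = 0.006694380; N(φ) = a/√(1−e²sin²φ) = 6378580.439 m.
X = (N+h)·cosφ·cosλ = 6302951.351 m; Y = (N+h)·cosφ·sinλ = 390728.092 m; Z = (N(1−e²)+h)·sinφ = 913536.633 m.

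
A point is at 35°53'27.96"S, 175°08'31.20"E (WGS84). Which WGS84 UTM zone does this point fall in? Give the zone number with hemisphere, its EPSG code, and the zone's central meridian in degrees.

Zone 60S (EPSG:32760), central meridian 177°

UTM zone = ⌊(λ + 180)/6⌋ + 1; 175.1420° ∈ [174°, 180°) → zone 60.
Hemisphere: S (φ < 0).
Central meridian λ₀ = 6×60 − 183 = 177°.
EPSG code: 32760.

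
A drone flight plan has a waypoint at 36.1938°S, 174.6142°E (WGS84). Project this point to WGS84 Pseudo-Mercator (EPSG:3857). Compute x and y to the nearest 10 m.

x 19437960 m, y -4327320 m

Web Mercator is spherical with R = a = 6378137 m.
x = R·λ = 6378137 × 3.047592711 = 19437963.829 m.
y = R·ln tan(π/4 + φ/2) = 6378137 × -0.678461567 = -4327320.824 m.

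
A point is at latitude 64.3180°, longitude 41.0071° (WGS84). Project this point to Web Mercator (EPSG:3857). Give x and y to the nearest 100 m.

Web Mercator is spherical with R = a = 6378137 m.
x = R·λ = 6378137 × 0.715708912 = 4564889.491 m.
y = R·ln tan(π/4 + φ/2) = 6378137 × 1.478641827 = 9430980.145 m.

x 4564900 m, y 9431000 m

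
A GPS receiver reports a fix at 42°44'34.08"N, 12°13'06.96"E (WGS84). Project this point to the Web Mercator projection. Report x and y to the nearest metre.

Web Mercator is spherical with R = a = 6378137 m.
x = R·λ = 6378137 × 0.213254800 = 1360168.330 m.
y = R·ln tan(π/4 + φ/2) = 6378137 × 0.826715538 = 5272904.964 m.

x 1360168 m, y 5272905 m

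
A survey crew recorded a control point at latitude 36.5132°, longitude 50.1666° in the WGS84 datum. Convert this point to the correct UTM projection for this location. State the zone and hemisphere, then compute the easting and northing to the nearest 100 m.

Longitude 50.1666° lies in the 6° band [48°, 54°), giving zone 39; latitude is north of the equator, so 39N.
Zone 39 central meridian λ₀ = 6×39 − 183 = 51°; Δλ = -0.8334°.
Transverse Mercator on WGS84 with k₀ = 0.9996 gives E = 425376.538 m, N = 4041195.216 m.

Zone 39N: E 425400 m, N 4041200 m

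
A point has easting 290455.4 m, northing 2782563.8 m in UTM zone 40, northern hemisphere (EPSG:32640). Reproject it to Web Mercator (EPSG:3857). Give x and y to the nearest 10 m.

Unproject from UTM 40N (λ₀ = 57°) → φ = 25.14450021°, λ = 54.92129998°.
Web Mercator (R = 6378137 m): x = 6113811.148 m, y = 2893503.683 m.

x 6113810 m, y 2893500 m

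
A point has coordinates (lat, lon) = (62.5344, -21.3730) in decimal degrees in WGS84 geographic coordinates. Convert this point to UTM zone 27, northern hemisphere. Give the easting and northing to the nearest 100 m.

E 480800 m, N 6933800 m

Zone 27 central meridian λ₀ = 6×27 − 183 = -21°; Δλ = -0.3730°.
Transverse Mercator on WGS84 with k₀ = 0.9996 gives E = 480806.404 m, N = 6933770.588 m.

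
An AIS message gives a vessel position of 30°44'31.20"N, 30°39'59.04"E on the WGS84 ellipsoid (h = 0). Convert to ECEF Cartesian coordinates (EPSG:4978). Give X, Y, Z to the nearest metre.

X 4719366 m, Y 2798412 m, Z 3241342 m

WGS84: a = 6378137 m, e² = 0.006694380; N(φ) = a/√(1−e²sin²φ) = 6383722.736 m.
X = (N+h)·cosφ·cosλ = 4719365.768 m; Y = (N+h)·cosφ·sinλ = 2798412.355 m; Z = (N(1−e²)+h)·sinφ = 3241342.231 m.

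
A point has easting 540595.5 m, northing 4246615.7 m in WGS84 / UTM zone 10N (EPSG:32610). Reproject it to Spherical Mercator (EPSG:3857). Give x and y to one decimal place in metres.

x -13640567.2 m, y 4631372.7 m

Unproject from UTM 10N (λ₀ = -123°) → φ = 38.36680000°, λ = -122.53529964°.
Web Mercator (R = 6378137 m): x = -13640567.160 m, y = 4631372.726 m.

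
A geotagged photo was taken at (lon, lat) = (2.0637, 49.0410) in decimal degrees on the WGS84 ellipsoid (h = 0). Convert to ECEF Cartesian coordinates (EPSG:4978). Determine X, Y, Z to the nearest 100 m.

WGS84: a = 6378137 m, e² = 0.006694380; N(φ) = a/√(1−e²sin²φ) = 6390347.109 m.
X = (N+h)·cosφ·cosλ = 4186275.740 m; Y = (N+h)·cosφ·sinλ = 150848.024 m; Z = (N(1−e²)+h)·sinφ = 4793548.893 m.

X 4186300 m, Y 150800 m, Z 4793500 m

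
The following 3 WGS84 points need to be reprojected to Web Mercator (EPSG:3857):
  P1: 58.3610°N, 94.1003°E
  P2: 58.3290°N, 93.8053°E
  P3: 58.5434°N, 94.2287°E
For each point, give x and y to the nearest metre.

P1: x 10475197 m, y 8043538 m; P2: x 10442358 m, y 8036750 m; P3: x 10489491 m, y 8082346 m

Web Mercator: x = R·λ, y = R·ln tan(π/4+φ/2), R = 6378137 m.
P1 (58.3610°, 94.1003°) → (10475197.479, 8043537.787) m.
P2 (58.3290°, 93.8053°) → (10442358.230, 8036750.055) m.
P3 (58.5434°, 94.2287°) → (10489490.902, 8082345.800) m.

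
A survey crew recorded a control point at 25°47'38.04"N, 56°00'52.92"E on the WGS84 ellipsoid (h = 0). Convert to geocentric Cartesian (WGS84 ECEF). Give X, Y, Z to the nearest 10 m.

WGS84: a = 6378137 m, e² = 0.006694380; N(φ) = a/√(1−e²sin²φ) = 6382183.093 m.
X = (N+h)·cosφ·cosλ = 3212065.004 m; Y = (N+h)·cosφ·sinλ = 4764718.663 m; Z = (N(1−e²)+h)·sinφ = 2758521.751 m.

X 3212070 m, Y 4764720 m, Z 2758520 m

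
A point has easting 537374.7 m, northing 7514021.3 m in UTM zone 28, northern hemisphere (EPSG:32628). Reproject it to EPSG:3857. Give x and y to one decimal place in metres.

Unproject from UTM 28N (λ₀ = -15°) → φ = 67.73889993°, λ = -14.11589890°.
Web Mercator (R = 6378137 m): x = -1571374.677 m, y = 10369841.889 m.

x -1571374.7 m, y 10369841.9 m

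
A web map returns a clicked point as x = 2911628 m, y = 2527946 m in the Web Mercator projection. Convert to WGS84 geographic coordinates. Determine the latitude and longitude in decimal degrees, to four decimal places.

R = 6378137 m. λ = x/R = 26.15559934°.
φ = 2·arctan(exp(y/R)) − 90° = 2·arctan(1.48638) − 90° = 22.13670305°.

lat 22.1367°, lon 26.1556°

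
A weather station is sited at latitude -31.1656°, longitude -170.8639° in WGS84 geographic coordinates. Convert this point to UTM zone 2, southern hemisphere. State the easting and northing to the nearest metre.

Zone 2 central meridian λ₀ = 6×2 − 183 = -171°; Δλ = +0.1361°.
Transverse Mercator on WGS84 with k₀ = 0.9996 gives E = 512970.429 m, N = 6552037.219 m.

E 512970 m, N 6552037 m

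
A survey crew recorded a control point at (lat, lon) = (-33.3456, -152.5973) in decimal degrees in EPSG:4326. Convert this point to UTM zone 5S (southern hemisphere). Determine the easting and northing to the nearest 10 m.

Zone 5 central meridian λ₀ = 6×5 − 183 = -153°; Δλ = +0.4027°.
Transverse Mercator on WGS84 with k₀ = 0.9996 gives E = 537471.333 m, N = 6310326.358 m.

E 537470 m, N 6310330 m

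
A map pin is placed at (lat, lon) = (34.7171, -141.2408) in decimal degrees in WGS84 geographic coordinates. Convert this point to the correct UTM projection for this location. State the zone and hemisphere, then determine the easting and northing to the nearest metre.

Zone 7N: E 477951 m, N 3841698 m

Longitude -141.2408° lies in the 6° band [-144°, -138°), giving zone 7; latitude is north of the equator, so 7N.
Zone 7 central meridian λ₀ = 6×7 − 183 = -141°; Δλ = -0.2408°.
Transverse Mercator on WGS84 with k₀ = 0.9996 gives E = 477951.221 m, N = 3841697.649 m.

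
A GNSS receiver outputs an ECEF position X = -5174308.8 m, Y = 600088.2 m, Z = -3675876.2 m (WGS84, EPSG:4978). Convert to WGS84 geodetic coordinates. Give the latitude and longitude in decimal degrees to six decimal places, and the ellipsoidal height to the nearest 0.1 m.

λ = atan2(Y, X) = 173.38470021°; p = √(X²+Y²) = 5208990.1 m.
Bowring's method on WGS84 (a = 6378137 m, b = 6356752.314 m) gives φ = -35.39120030°, h = 4389.518 m.

lat -35.391200°, lon 173.384700°, h 4389.5 m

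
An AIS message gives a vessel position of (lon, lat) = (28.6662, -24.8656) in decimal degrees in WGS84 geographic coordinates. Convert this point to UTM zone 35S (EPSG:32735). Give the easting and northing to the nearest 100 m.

Zone 35 central meridian λ₀ = 6×35 − 183 = 27°; Δλ = +1.6662°.
Transverse Mercator on WGS84 with k₀ = 0.9996 gives E = 668333.640 m, N = 7248904.639 m.

E 668300 m, N 7248900 m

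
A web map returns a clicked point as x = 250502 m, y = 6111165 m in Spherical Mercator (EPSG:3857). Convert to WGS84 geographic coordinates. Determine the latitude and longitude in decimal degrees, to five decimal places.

R = 6378137 m. λ = x/R = 2.25029775°.
φ = 2·arctan(exp(y/R)) − 90° = 2·arctan(2.60685) − 90° = 48.02590148°.

lat 48.02590°, lon 2.25030°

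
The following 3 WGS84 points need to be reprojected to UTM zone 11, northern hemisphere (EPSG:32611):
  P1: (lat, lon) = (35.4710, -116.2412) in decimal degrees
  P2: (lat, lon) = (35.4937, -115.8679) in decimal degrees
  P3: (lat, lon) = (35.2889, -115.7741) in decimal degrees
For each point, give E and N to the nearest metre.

P1: E 568843 m, N 3925542 m; P2: E 602684 m, N 3928384 m; P3: E 611474 m, N 3905771 m

UTM zone 11N: λ₀ = -117°, k₀ = 0.9996.
P1 (35.4710°, -116.2412°) → (568843.313, 3925541.752) m.
P2 (35.4937°, -115.8679°) → (602683.871, 3928383.806) m.
P3 (35.2889°, -115.7741°) → (611473.656, 3905770.735) m.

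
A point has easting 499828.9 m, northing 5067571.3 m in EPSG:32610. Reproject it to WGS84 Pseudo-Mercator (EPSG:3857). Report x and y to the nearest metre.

x -13692542 m, y 5742243 m

Unproject from UTM 10N (λ₀ = -123°) → φ = 45.76170014°, λ = -123.00220025°.
Web Mercator (R = 6378137 m): x = -13692542.298 m, y = 5742243.391 m.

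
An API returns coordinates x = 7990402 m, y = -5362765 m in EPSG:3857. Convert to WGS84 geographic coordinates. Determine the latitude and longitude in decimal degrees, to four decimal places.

lat -43.3328°, lon 71.7790°

R = 6378137 m. λ = x/R = 71.77900243°.
φ = 2·arctan(exp(y/R)) − 90° = 2·arctan(0.43136) − 90° = -43.33279757°.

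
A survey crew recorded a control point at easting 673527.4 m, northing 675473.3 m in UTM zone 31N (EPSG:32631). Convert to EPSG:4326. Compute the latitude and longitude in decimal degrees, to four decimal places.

lat 6.1087°, lon 4.5681°

Zone 31N: λ₀ = 3°, k₀ = 0.9996, false easting 500000 m.
Meridian distance M = (N − FN)/k₀ = 675743.6 m.
Inverse transverse Mercator on WGS84 gives φ = 6.10870031°, λ = 4.56810026°.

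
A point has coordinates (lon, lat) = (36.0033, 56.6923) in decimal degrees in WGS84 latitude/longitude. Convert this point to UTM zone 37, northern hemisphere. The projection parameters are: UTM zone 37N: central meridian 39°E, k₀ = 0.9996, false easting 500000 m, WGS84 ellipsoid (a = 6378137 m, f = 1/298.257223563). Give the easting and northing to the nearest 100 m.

E 316500 m, N 6287100 m

Zone 37 central meridian λ₀ = 6×37 − 183 = 39°; Δλ = -2.9967°.
Transverse Mercator on WGS84 with k₀ = 0.9996 gives E = 316490.267 m, N = 6287147.188 m.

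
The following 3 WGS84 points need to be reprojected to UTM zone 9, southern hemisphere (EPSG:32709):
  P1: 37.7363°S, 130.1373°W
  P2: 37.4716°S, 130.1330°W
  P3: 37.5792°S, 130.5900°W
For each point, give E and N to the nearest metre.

UTM zone 9S: λ₀ = -129°, k₀ = 0.9996.
P1 (-37.7363°, -130.1373°) → (399789.941, 5822833.638) m.
P2 (-37.4716°, -130.1330°) → (399814.416, 5852206.749) m.
P3 (-37.5792°, -130.5900°) → (359603.693, 5839683.735) m.

P1: E 399790 m, N 5822834 m; P2: E 399814 m, N 5852207 m; P3: E 359604 m, N 5839684 m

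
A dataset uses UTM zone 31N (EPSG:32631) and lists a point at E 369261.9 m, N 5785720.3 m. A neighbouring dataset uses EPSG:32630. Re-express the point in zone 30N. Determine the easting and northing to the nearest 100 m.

UTM 31N → geographic: φ = 52.20640029°, λ = 1.08670022°.
UTM 30N (λ₀ = -3°) forward: E = 779203.170 m, N = 5791869.384 m.

E 779200 m, N 5791900 m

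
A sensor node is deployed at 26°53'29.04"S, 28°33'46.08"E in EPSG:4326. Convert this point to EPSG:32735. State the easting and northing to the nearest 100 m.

E 655200 m, N 7024600 m

Zone 35 central meridian λ₀ = 6×35 − 183 = 27°; Δλ = +1.5628°.
Transverse Mercator on WGS84 with k₀ = 0.9996 gives E = 655213.620 m, N = 7024635.526 m.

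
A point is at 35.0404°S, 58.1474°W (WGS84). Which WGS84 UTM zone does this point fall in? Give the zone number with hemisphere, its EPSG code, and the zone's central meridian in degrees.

Zone 21S (EPSG:32721), central meridian -57°

UTM zone = ⌊(λ + 180)/6⌋ + 1; -58.1474° ∈ [-60°, -54°) → zone 21.
Hemisphere: S (φ < 0).
Central meridian λ₀ = 6×21 − 183 = -57°.
EPSG code: 32721.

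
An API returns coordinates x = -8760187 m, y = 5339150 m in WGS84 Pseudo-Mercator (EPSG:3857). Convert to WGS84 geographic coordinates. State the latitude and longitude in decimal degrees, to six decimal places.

R = 6378137 m. λ = x/R = -78.69409874°.
φ = 2·arctan(exp(y/R)) − 90° = 2·arctan(2.30966) − 90° = 43.17829723°.

lat 43.178297°, lon -78.694099°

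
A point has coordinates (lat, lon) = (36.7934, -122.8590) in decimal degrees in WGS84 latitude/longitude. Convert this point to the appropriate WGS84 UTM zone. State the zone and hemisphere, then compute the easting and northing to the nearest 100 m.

Zone 10N: E 512600 m, N 4072000 m

Longitude -122.8590° lies in the 6° band [-126°, -120°), giving zone 10; latitude is north of the equator, so 10N.
Zone 10 central meridian λ₀ = 6×10 − 183 = -123°; Δλ = +0.1410°.
Transverse Mercator on WGS84 with k₀ = 0.9996 gives E = 512579.490 m, N = 4071963.231 m.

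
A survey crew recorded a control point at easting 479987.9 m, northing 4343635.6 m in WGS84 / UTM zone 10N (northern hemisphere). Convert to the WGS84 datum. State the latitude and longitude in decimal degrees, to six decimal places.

lat 39.241800°, lon -123.231900°

Zone 10N: λ₀ = -123°, k₀ = 0.9996, false easting 500000 m.
Meridian distance M = (N − FN)/k₀ = 4345373.7 m.
Inverse transverse Mercator on WGS84 gives φ = 39.24180030°, λ = -123.23189985°.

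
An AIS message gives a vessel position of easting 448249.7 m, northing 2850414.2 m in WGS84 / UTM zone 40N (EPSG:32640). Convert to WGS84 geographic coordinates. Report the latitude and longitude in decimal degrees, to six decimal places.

Zone 40N: λ₀ = 57°, k₀ = 0.9996, false easting 500000 m.
Meridian distance M = (N − FN)/k₀ = 2851554.8 m.
Inverse transverse Mercator on WGS84 gives φ = 25.77090000°, λ = 56.48389994°.

lat 25.770900°, lon 56.483900°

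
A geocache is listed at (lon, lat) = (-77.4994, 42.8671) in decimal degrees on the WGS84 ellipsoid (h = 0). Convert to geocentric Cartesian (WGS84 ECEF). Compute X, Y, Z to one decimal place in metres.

WGS84: a = 6378137 m, e² = 0.006694380; N(φ) = a/√(1−e²sin²φ) = 6388040.436 m.
X = (N+h)·cosφ·cosλ = 1013420.269 m; Y = (N+h)·cosφ·sinλ = -4571016.898 m; Z = (N(1−e²)+h)·sinφ = 4316692.347 m.

X 1013420.3 m, Y -4571016.9 m, Z 4316692.3 m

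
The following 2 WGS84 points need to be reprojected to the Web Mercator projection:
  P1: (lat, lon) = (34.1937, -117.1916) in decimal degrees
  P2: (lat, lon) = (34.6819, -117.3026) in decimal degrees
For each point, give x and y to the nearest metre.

P1: x -13045709 m, y 4054841 m; P2: x -13058066 m, y 4120736 m

Web Mercator: x = R·λ, y = R·ln tan(π/4+φ/2), R = 6378137 m.
P1 (34.1937°, -117.1916°) → (-13045709.237, 4054840.953) m.
P2 (34.6819°, -117.3026°) → (-13058065.701, 4120736.211) m.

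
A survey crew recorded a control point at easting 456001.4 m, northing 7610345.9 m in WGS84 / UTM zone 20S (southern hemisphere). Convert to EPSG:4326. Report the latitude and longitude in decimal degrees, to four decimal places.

Zone 20S: λ₀ = -63°, k₀ = 0.9996, false easting 500000 m, false northing 10000000 m.
Meridian distance M = (N − FN)/k₀ = -2390610.3 m.
Inverse transverse Mercator on WGS84 gives φ = -21.60939956°, λ = -63.42509978°.

lat -21.6094°, lon -63.4251°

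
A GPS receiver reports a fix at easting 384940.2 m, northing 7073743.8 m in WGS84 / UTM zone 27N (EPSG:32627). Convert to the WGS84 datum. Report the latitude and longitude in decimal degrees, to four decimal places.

lat 63.7723°, lon -23.3338°

Zone 27N: λ₀ = -21°, k₀ = 0.9996, false easting 500000 m.
Meridian distance M = (N − FN)/k₀ = 7076574.4 m.
Inverse transverse Mercator on WGS84 gives φ = 63.77229992°, λ = -23.33379935°.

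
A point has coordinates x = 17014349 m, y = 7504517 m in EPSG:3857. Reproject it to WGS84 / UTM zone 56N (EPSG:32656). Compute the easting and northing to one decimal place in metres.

Web Mercator inverse (R = 6378137 m) → φ = 55.72830044°, λ = 152.84249756°.
UTM 56N forward: E = 490108.119 m, N = 6175852.069 m.

E 490108.1 m, N 6175852.1 m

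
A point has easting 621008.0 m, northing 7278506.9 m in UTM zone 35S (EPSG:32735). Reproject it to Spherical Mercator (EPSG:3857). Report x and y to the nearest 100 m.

Unproject from UTM 35S (λ₀ = 27°) → φ = -24.60280022°, λ = 28.19529977°.
Web Mercator (R = 6378137 m): x = 3138686.413 m, y = -2827035.878 m.

x 3138700 m, y -2827000 m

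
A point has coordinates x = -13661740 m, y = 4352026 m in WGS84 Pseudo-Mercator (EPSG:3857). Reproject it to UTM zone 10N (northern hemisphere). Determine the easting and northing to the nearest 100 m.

E 524600 m, N 4025300 m

Web Mercator inverse (R = 6378137 m) → φ = 36.37269821°, λ = -122.72549850°.
UTM 10N forward: E = 524623.263 m, N = 4025322.402 m.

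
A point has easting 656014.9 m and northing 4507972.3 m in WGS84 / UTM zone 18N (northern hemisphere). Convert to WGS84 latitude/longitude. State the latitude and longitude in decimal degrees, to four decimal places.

lat 40.7079°, lon -73.1531°

Zone 18N: λ₀ = -75°, k₀ = 0.9996, false easting 500000 m.
Meridian distance M = (N − FN)/k₀ = 4509776.2 m.
Inverse transverse Mercator on WGS84 gives φ = 40.70789995°, λ = -73.15310011°.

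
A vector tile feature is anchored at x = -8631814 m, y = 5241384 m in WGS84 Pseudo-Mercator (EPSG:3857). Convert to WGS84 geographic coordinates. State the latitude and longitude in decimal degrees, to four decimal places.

R = 6378137 m. λ = x/R = -77.54090446°.
φ = 2·arctan(exp(y/R)) − 90° = 2·arctan(2.27453) − 90° = 42.53449813°.

lat 42.5345°, lon -77.5409°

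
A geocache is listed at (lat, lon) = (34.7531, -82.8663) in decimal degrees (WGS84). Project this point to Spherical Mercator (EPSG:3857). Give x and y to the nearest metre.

Web Mercator is spherical with R = a = 6378137 m.
x = R·λ = 6378137 × -1.446289774 = -9224634.320 m.
y = R·ln tan(π/4 + φ/2) = 6378137 × 0.647583900 = 4130378.835 m.

x -9224634 m, y 4130379 m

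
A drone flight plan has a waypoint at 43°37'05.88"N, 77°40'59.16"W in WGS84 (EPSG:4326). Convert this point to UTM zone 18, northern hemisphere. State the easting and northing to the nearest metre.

Zone 18 central meridian λ₀ = 6×18 − 183 = -75°; Δλ = -2.6831°.
Transverse Mercator on WGS84 with k₀ = 0.9996 gives E = 283506.621 m, N = 4832977.908 m.

E 283507 m, N 4832978 m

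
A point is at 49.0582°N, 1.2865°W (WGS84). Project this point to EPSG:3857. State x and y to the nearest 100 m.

x -143200 m, y 6284700 m

Web Mercator is spherical with R = a = 6378137 m.
x = R·λ = 6378137 × -0.022453661 = -143212.525 m.
y = R·ln tan(π/4 + φ/2) = 6378137 × 0.985357087 = 6284742.492 m.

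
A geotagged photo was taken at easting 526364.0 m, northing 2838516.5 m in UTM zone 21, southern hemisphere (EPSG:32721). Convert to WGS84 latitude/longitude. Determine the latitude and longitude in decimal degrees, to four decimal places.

Zone 21S: λ₀ = -57°, k₀ = 0.9996, false easting 500000 m, false northing 10000000 m.
Meridian distance M = (N − FN)/k₀ = -7164349.2 m.
Inverse transverse Mercator on WGS84 gives φ = -64.57749988°, λ = -56.44959999°.

lat -64.5775°, lon -56.4496°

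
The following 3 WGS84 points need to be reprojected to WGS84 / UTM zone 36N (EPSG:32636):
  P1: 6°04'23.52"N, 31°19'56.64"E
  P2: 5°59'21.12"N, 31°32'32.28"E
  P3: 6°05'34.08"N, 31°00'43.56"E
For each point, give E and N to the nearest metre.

UTM zone 36N: λ₀ = 33°, k₀ = 0.9996.
P1 (6.0732°, 31.3324°) → (315446.772, 671580.473) m.
P2 (5.9892°, 31.5423°) → (338656.851, 662224.899) m.
P3 (6.0928°, 31.0121°) → (279994.281, 673868.111) m.

P1: E 315447 m, N 671580 m; P2: E 338657 m, N 662225 m; P3: E 279994 m, N 673868 m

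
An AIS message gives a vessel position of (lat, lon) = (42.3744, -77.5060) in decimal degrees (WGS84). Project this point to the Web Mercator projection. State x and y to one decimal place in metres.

x -8627928.5 m, y 5217228.8 m

Web Mercator is spherical with R = a = 6378137 m.
x = R·λ = 6378137 × -1.352734890 = -8627928.453 m.
y = R·ln tan(π/4 + φ/2) = 6378137 × 0.817986316 = 5217228.789 m.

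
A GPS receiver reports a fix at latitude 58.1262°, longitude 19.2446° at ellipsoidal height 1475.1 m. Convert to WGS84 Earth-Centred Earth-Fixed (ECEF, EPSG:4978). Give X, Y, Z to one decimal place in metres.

WGS84: a = 6378137 m, e² = 0.006694380; N(φ) = a/√(1−e²sin²φ) = 6393588.965 m.
X = (N+h)·cosφ·cosλ = 3188212.340 m; Y = (N+h)·cosφ·sinλ = 1113036.477 m; Z = (N(1−e²)+h)·sinφ = 5394425.809 m.

X 3188212.3 m, Y 1113036.5 m, Z 5394425.8 m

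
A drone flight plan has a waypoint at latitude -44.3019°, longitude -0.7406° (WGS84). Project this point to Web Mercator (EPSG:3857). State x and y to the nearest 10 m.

x -82440 m, y -5512280 m

Web Mercator is spherical with R = a = 6378137 m.
x = R·λ = 6378137 × -0.012925908 = -82443.215 m.
y = R·ln tan(π/4 + φ/2) = 6378137 × -0.864246314 = -5512281.389 m.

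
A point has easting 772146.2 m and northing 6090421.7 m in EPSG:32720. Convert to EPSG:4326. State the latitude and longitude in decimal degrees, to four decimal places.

lat -35.2924°, lon -60.0074°

Zone 20S: λ₀ = -63°, k₀ = 0.9996, false easting 500000 m, false northing 10000000 m.
Meridian distance M = (N − FN)/k₀ = -3911142.8 m.
Inverse transverse Mercator on WGS84 gives φ = -35.29240024°, λ = -60.00739976°.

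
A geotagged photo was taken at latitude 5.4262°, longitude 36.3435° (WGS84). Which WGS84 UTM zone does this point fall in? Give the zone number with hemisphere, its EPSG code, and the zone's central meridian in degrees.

UTM zone = ⌊(λ + 180)/6⌋ + 1; 36.3435° ∈ [36°, 42°) → zone 37.
Hemisphere: N (φ ≥ 0).
Central meridian λ₀ = 6×37 − 183 = 39°.
EPSG code: 32637.

Zone 37N (EPSG:32637), central meridian 39°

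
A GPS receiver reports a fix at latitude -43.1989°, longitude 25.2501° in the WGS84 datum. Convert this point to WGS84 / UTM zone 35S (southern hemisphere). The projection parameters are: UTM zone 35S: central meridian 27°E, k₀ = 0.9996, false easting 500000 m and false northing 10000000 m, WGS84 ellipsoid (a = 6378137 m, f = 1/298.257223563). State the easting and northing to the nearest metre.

Zone 35 central meridian λ₀ = 6×35 − 183 = 27°; Δλ = -1.7499°.
Transverse Mercator on WGS84 with k₀ = 0.9996 gives E = 357828.038 m, N = 5215610.900 m.

E 357828 m, N 5215611 m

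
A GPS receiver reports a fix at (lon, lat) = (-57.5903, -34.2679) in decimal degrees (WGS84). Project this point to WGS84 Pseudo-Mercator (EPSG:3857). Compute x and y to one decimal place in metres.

x -6410922.9 m, y -4064831.4 m

Web Mercator is spherical with R = a = 6378137 m.
x = R·λ = 6378137 × -1.005140352 = -6410922.871 m.
y = R·ln tan(π/4 + φ/2) = 6378137 × -0.637307011 = -4064831.427 m.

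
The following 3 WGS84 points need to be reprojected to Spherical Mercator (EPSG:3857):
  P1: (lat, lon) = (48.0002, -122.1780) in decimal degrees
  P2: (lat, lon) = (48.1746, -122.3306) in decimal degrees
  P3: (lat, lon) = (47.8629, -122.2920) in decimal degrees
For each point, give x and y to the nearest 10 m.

Web Mercator: x = R·λ, y = R·ln tan(π/4+φ/2), R = 6378137 m.
P1 (48.0002°, -122.1780°) → (-13600792.746, 6106888.108) m.
P2 (48.1746°, -122.3306°) → (-13617780.100, 6135951.364) m.
P3 (47.8629°, -122.2920°) → (-13613483.168, 6084076.512) m.

P1: x -13600790 m, y 6106890 m; P2: x -13617780 m, y 6135950 m; P3: x -13613480 m, y 6084080 m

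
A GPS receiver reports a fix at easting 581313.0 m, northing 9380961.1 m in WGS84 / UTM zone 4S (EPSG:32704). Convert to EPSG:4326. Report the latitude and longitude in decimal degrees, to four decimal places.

lat -5.6000°, lon -158.2658°

Zone 4S: λ₀ = -159°, k₀ = 0.9996, false easting 500000 m, false northing 10000000 m.
Meridian distance M = (N − FN)/k₀ = -619286.6 m.
Inverse transverse Mercator on WGS84 gives φ = -5.60000042°, λ = -158.26579959°.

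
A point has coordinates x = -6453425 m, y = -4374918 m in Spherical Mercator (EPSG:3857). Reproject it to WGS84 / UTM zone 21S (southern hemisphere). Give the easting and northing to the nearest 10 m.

Web Mercator inverse (R = 6378137 m) → φ = -36.53810026°, λ = -57.97210312°.
UTM 21S forward: E = 412984.492 m, N = 5955926.175 m.

E 412980 m, N 5955930 m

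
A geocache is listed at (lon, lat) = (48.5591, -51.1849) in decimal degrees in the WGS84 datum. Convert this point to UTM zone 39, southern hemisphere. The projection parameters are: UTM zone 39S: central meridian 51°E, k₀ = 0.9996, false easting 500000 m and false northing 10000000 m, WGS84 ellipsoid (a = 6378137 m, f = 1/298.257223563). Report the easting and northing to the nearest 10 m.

E 329420 m, N 4326780 m

Zone 39 central meridian λ₀ = 6×39 − 183 = 51°; Δλ = -2.4409°.
Transverse Mercator on WGS84 with k₀ = 0.9996 gives E = 329415.690 m, N = 4326781.240 m.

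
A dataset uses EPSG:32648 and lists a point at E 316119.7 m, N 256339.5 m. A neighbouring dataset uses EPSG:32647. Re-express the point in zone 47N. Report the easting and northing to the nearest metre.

UTM 48N → geographic: φ = 2.31819991°, λ = 103.34640011°.
UTM 47N (λ₀ = 99°) forward: E = 983718.099 m, N = 256975.361 m.

E 983718 m, N 256975 m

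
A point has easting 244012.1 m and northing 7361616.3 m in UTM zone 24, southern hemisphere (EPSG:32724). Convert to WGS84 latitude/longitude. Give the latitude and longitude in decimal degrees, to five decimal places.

Zone 24S: λ₀ = -39°, k₀ = 0.9996, false easting 500000 m, false northing 10000000 m.
Meridian distance M = (N − FN)/k₀ = -2639439.5 m.
Inverse transverse Mercator on WGS84 gives φ = -23.83639993°, λ = -41.51310048°.

lat -23.83640°, lon -41.51310°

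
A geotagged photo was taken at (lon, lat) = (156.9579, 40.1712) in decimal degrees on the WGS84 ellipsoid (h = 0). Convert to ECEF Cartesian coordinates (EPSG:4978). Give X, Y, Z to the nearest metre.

X -4491091 m, Y 1910251 m, Z 4092529 m

WGS84: a = 6378137 m, e² = 0.006694380; N(φ) = a/√(1−e²sin²φ) = 6387039.282 m.
X = (N+h)·cosφ·cosλ = -4491091.013 m; Y = (N+h)·cosφ·sinλ = 1910250.815 m; Z = (N(1−e²)+h)·sinφ = 4092529.349 m.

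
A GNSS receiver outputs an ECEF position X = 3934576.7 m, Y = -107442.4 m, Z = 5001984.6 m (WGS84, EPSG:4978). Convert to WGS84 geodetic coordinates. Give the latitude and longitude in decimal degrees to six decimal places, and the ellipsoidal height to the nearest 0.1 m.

lat 51.987800°, lon -1.564200°, h 21.7 m

λ = atan2(Y, X) = -1.56420044°; p = √(X²+Y²) = 3936043.4 m.
Bowring's method on WGS84 (a = 6378137 m, b = 6356752.314 m) gives φ = 51.98780026°, h = 21.687 m.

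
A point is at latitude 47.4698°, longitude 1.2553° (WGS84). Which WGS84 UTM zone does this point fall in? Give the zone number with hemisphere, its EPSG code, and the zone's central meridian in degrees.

UTM zone = ⌊(λ + 180)/6⌋ + 1; 1.2553° ∈ [0°, 6°) → zone 31.
Hemisphere: N (φ ≥ 0).
Central meridian λ₀ = 6×31 − 183 = 3°.
EPSG code: 32631.

Zone 31N (EPSG:32631), central meridian 3°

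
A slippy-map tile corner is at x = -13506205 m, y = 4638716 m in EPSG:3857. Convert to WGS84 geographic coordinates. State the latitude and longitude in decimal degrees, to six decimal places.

R = 6378137 m. λ = x/R = -121.32830382°.
φ = 2·arctan(exp(y/R)) − 90° = 2·arctan(2.06945) − 90° = 38.41850218°.

lat 38.418502°, lon -121.328304°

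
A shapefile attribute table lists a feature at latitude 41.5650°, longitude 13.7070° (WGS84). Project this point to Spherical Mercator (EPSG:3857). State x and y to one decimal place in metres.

x 1525856.3 m, y 5096039.6 m

Web Mercator is spherical with R = a = 6378137 m.
x = R·λ = 6378137 × 0.239232281 = 1525856.260 m.
y = R·ln tan(π/4 + φ/2) = 6378137 × 0.798985604 = 5096039.644 m.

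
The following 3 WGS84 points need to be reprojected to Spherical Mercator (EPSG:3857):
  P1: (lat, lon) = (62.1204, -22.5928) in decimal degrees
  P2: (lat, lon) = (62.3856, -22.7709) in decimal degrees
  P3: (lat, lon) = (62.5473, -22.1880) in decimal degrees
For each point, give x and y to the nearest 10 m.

P1: x -2515020 m, y 8887750 m; P2: x -2534840 m, y 8951160 m; P3: x -2469960 m, y 8990100 m

Web Mercator: x = R·λ, y = R·ln tan(π/4+φ/2), R = 6378137 m.
P1 (62.1204°, -22.5928°) → (-2515018.992, 8887748.221) m.
P2 (62.3856°, -22.7709°) → (-2534844.993, 8951159.225) m.
P3 (62.5473°, -22.1880°) → (-2469956.862, 8990098.572) m.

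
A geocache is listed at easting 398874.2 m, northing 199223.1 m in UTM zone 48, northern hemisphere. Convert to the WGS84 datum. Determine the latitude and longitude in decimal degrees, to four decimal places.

Zone 48N: λ₀ = 105°, k₀ = 0.9996, false easting 500000 m.
Meridian distance M = (N − FN)/k₀ = 199302.8 m.
Inverse transverse Mercator on WGS84 gives φ = 1.80219960°, λ = 104.09079956°.

lat 1.8022°, lon 104.0908°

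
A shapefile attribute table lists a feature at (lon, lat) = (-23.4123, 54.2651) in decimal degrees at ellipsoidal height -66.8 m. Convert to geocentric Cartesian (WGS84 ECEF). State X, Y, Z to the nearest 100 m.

X 3425900 m, Y -1483400 m, Z 5154000 m

WGS84: a = 6378137 m, e² = 0.006694380; N(φ) = a/√(1−e²sin²φ) = 6392250.504 m.
X = (N+h)·cosφ·cosλ = 3425901.810 m; Y = (N+h)·cosφ·sinλ = -1483393.360 m; Z = (N(1−e²)+h)·sinφ = 5153978.457 m.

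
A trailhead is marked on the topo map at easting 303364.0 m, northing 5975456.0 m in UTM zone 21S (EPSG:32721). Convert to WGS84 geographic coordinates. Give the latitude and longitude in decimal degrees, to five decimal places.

Zone 21S: λ₀ = -57°, k₀ = 0.9996, false easting 500000 m, false northing 10000000 m.
Meridian distance M = (N − FN)/k₀ = -4026154.5 m.
Inverse transverse Mercator on WGS84 gives φ = -36.34590019°, λ = -59.19119984°.

lat -36.34590°, lon -59.19120°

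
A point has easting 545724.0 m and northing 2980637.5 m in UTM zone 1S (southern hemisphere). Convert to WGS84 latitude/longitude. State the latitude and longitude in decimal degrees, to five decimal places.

Zone 1S: λ₀ = -177°, k₀ = 0.9996, false easting 500000 m, false northing 10000000 m.
Meridian distance M = (N − FN)/k₀ = -7022171.4 m.
Inverse transverse Mercator on WGS84 gives φ = -63.30020017°, λ = -176.08789965°.

lat -63.30020°, lon -176.08790°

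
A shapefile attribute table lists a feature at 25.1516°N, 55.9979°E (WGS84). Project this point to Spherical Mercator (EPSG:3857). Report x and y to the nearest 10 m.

Web Mercator is spherical with R = a = 6378137 m.
x = R·λ = 6378137 × 0.977347729 = 6233657.713 m.
y = R·ln tan(π/4 + φ/2) = 6378137 × 0.453796585 = 2894376.787 m.

x 6233660 m, y 2894380 m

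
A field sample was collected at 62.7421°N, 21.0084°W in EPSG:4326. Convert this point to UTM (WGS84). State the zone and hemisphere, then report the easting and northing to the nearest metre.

Zone 27N: E 499571 m, N 6956855 m

Longitude -21.0084° lies in the 6° band [-24°, -18°), giving zone 27; latitude is north of the equator, so 27N.
Zone 27 central meridian λ₀ = 6×27 − 183 = -21°; Δλ = -0.0084°.
Transverse Mercator on WGS84 with k₀ = 0.9996 gives E = 499570.769 m, N = 6956855.309 m.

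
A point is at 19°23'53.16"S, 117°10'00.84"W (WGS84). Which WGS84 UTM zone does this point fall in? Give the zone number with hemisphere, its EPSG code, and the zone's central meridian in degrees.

UTM zone = ⌊(λ + 180)/6⌋ + 1; -117.1669° ∈ [-120°, -114°) → zone 11.
Hemisphere: S (φ < 0).
Central meridian λ₀ = 6×11 − 183 = -117°.
EPSG code: 32711.

Zone 11S (EPSG:32711), central meridian -117°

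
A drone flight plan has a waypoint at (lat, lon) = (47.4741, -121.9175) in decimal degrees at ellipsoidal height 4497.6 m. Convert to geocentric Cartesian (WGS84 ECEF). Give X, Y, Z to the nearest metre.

X -2285048 m, Y -3668584 m, Z 4680866 m

WGS84: a = 6378137 m, e² = 0.006694380; N(φ) = a/√(1−e²sin²φ) = 6389763.856 m.
X = (N+h)·cosφ·cosλ = -2285047.506 m; Y = (N+h)·cosφ·sinλ = -3668584.243 m; Z = (N(1−e²)+h)·sinφ = 4680866.461 m.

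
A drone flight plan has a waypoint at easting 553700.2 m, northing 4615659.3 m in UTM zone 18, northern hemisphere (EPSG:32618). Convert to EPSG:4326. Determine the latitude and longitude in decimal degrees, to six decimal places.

lat 41.690900°, lon -74.354700°

Zone 18N: λ₀ = -75°, k₀ = 0.9996, false easting 500000 m.
Meridian distance M = (N − FN)/k₀ = 4617506.3 m.
Inverse transverse Mercator on WGS84 gives φ = 41.69090028°, λ = -74.35469993°.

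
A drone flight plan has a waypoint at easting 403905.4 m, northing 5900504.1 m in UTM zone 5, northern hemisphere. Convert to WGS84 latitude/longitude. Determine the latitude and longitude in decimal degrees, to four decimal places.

Zone 5N: λ₀ = -153°, k₀ = 0.9996, false easting 500000 m.
Meridian distance M = (N − FN)/k₀ = 5902865.2 m.
Inverse transverse Mercator on WGS84 gives φ = 53.24509998°, λ = -154.44010023°.

lat 53.2451°, lon -154.4401°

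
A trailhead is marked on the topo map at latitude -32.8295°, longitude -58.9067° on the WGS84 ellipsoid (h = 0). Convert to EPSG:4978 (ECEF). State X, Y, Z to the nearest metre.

X 2770535 m, Y -4593983 m, Z -3438085 m

WGS84: a = 6378137 m, e² = 0.006694380; N(φ) = a/√(1−e²sin²φ) = 6384421.056 m.
X = (N+h)·cosφ·cosλ = 2770534.848 m; Y = (N+h)·cosφ·sinλ = -4593982.620 m; Z = (N(1−e²)+h)·sinφ = -3438084.960 m.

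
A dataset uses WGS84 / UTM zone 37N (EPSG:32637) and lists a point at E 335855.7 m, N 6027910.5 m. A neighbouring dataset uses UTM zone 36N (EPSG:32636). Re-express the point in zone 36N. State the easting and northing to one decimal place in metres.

UTM 37N → geographic: φ = 54.37250006°, λ = 36.47299995°.
UTM 36N (λ₀ = 33°) forward: E = 725571.953 m, N = 6030527.251 m.

E 725572.0 m, N 6030527.3 m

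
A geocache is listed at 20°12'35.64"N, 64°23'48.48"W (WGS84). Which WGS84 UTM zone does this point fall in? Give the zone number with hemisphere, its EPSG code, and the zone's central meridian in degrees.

UTM zone = ⌊(λ + 180)/6⌋ + 1; -64.3968° ∈ [-66°, -60°) → zone 20.
Hemisphere: N (φ ≥ 0).
Central meridian λ₀ = 6×20 − 183 = -63°.
EPSG code: 32620.

Zone 20N (EPSG:32620), central meridian -63°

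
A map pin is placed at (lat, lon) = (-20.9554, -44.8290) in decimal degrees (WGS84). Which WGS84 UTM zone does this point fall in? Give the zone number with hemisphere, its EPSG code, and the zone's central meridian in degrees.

Zone 23S (EPSG:32723), central meridian -45°

UTM zone = ⌊(λ + 180)/6⌋ + 1; -44.8290° ∈ [-48°, -42°) → zone 23.
Hemisphere: S (φ < 0).
Central meridian λ₀ = 6×23 − 183 = -45°.
EPSG code: 32723.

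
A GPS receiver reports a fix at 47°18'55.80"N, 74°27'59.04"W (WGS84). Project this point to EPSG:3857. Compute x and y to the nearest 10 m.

Web Mercator is spherical with R = a = 6378137 m.
x = R·λ = 6378137 × -1.299683862 = -8289561.729 m.
y = R·ln tan(π/4 + φ/2) = 6378137 × 0.939729675 = 5993724.613 m.

x -8289560 m, y 5993720 m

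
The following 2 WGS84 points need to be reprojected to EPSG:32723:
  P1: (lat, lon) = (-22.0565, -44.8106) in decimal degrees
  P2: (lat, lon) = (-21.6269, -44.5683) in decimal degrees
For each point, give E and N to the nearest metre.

P1: E 519542 m, N 7560907 m; P2: E 544676 m, N 7608407 m

UTM zone 23S: λ₀ = -45°, k₀ = 0.9996.
P1 (-22.0565°, -44.8106°) → (519542.300, 7560907.134) m.
P2 (-21.6269°, -44.5683°) → (544676.367, 7608407.014) m.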